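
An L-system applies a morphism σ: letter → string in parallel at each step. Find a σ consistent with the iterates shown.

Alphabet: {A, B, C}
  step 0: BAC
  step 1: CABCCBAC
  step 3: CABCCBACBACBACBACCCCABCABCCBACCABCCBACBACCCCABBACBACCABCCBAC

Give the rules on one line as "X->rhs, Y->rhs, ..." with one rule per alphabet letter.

  step 0 ⇒ step 1: BAC ⇒ CAB·CC·BAC
    A ↦ CC
    B ↦ CAB
    C ↦ BAC

A->CC, B->CAB, C->BAC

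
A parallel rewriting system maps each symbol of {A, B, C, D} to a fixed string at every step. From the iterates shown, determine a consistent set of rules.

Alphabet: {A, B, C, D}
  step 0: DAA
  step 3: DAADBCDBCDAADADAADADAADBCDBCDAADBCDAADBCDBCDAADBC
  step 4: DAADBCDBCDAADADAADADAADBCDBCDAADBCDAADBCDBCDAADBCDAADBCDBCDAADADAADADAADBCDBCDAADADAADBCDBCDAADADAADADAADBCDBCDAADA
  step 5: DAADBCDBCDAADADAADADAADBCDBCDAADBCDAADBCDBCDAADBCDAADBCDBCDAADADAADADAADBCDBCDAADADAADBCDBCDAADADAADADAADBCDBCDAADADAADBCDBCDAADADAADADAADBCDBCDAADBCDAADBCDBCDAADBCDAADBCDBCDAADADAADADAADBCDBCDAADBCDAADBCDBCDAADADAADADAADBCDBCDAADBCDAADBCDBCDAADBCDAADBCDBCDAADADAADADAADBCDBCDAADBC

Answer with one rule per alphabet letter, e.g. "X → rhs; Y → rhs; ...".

  step 4 ⇒ step 5: DAADBCDBCDAADADAADADAADBCDBCDAADBCDAADBCDBCDAADBCDAADBCDBCDAADADAADADAADBCDBCDAADADAADBCDBCDAADADAADADAADBCDBCDAADA ⇒ DAA·DBC·DBC·DAA·D·A·DAA·D·A·DAA·DBC·DBC·DAA·DBC·DAA·DBC·DBC·DAA·DBC·DAA·DBC·DBC·DAA·D·A·DAA·D·A·DAA·DBC·DBC·DAA·D·A·DAA·DBC·DBC·DAA·D·A·DAA·D·A·DAA·DBC·DBC·DAA·D·A·DAA·DBC·DBC·DAA·D·A·DAA·D·A·DAA·DBC·DBC·DAA·DBC·DAA·DBC·DBC·DAA·DBC·DAA·DBC·DBC·DAA·D·A·DAA·D·A·DAA·DBC·DBC·DAA·DBC·DAA·DBC·DBC·DAA·D·A·DAA·D·A·DAA·DBC·DBC·DAA·DBC·DAA·DBC·DBC·DAA·DBC·DAA·DBC·DBC·DAA·D·A·DAA·D·A·DAA·DBC·DBC·DAA·DBC
    A ↦ DBC
    B ↦ D
    C ↦ A
    D ↦ DAA

A->DBC, B->D, C->A, D->DAA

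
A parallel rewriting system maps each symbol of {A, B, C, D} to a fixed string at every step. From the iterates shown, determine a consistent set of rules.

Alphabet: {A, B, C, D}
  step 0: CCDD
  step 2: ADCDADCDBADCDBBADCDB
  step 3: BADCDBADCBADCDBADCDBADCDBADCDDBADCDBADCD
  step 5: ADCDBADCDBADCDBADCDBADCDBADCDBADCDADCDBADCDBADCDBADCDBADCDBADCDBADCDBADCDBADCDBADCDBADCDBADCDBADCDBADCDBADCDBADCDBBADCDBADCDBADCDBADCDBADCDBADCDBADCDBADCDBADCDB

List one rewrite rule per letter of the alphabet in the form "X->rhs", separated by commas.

  step 2 ⇒ step 3: ADCDADCDBADCDBBADCDB ⇒ B·ADC·DB·ADC·B·ADC·DB·ADC·D·B·ADC·DB·ADC·D·D·B·ADC·DB·ADC·D
    A ↦ B
    B ↦ D
    C ↦ DB
    D ↦ ADC

A->B, B->D, C->DB, D->ADC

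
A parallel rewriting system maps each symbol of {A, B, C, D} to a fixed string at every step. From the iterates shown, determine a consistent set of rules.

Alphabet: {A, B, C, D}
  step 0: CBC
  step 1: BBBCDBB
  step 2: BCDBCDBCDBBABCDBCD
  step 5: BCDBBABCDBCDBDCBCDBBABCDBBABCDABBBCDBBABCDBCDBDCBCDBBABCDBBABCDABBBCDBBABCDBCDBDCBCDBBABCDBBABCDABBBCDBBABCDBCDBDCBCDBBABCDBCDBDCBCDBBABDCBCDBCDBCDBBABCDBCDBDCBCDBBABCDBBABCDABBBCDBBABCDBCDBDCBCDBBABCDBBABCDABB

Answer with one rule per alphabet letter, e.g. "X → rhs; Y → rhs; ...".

  step 1 ⇒ step 2: BBBCDBB ⇒ BCD·BCD·BCD·BB·A·BCD·BCD
    B ↦ BCD
    C ↦ BB
    D ↦ A
    A ↦ BDC  (constrained at step 2)

A->BDC, B->BCD, C->BB, D->A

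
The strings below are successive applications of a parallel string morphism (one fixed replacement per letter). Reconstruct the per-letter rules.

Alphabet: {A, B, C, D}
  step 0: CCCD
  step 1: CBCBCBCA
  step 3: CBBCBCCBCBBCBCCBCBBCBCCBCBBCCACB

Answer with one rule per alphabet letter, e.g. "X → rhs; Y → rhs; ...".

  step 0 ⇒ step 1: CCCD ⇒ CB·CB·CB·CA
    C ↦ CB
    D ↦ CA
    A ↦ DC  (constrained at step 1)
    B ↦ BC  (constrained at step 1)

A->DC, B->BC, C->CB, D->CA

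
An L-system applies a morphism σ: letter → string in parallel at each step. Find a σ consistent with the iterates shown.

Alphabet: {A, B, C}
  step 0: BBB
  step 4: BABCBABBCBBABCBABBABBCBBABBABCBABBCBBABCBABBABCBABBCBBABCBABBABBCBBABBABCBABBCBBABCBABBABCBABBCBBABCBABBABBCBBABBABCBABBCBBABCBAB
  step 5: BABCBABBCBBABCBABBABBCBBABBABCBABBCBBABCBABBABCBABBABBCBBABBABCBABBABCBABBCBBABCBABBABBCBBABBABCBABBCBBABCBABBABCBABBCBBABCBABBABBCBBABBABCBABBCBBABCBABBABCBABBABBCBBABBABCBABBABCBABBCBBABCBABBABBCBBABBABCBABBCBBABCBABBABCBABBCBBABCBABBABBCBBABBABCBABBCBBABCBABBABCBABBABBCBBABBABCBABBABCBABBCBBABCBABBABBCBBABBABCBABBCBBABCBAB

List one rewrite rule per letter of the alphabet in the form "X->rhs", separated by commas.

A->C, B->BAB, C->BCB

  step 4 ⇒ step 5: BABCBABBCBBABCBABBABBCBBABBABCBABBCBBABCBABBABCBABBCBBABCBABBABBCBBABBABCBABBCBBABCBABBABCBABBCBBABCBABBABBCBBABBABCBABBCBBABCBAB ⇒ BAB·C·BAB·BCB·BAB·C·BAB·BAB·BCB·BAB·BAB·C·BAB·BCB·BAB·C·BAB·BAB·C·BAB·BAB·BCB·BAB·BAB·C·BAB·BAB·C·BAB·BCB·BAB·C·BAB·BAB·BCB·BAB·BAB·C·BAB·BCB·BAB·C·BAB·BAB·C·BAB·BCB·BAB·C·BAB·BAB·BCB·BAB·BAB·C·BAB·BCB·BAB·C·BAB·BAB·C·BAB·BAB·BCB·BAB·BAB·C·BAB·BAB·C·BAB·BCB·BAB·C·BAB·BAB·BCB·BAB·BAB·C·BAB·BCB·BAB·C·BAB·BAB·C·BAB·BCB·BAB·C·BAB·BAB·BCB·BAB·BAB·C·BAB·BCB·BAB·C·BAB·BAB·C·BAB·BAB·BCB·BAB·BAB·C·BAB·BAB·C·BAB·BCB·BAB·C·BAB·BAB·BCB·BAB·BAB·C·BAB·BCB·BAB·C·BAB
    A ↦ C
    B ↦ BAB
    C ↦ BCB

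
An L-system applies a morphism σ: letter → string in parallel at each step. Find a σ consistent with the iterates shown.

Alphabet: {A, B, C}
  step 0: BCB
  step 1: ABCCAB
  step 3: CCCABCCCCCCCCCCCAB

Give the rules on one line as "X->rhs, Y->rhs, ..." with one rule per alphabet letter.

A->C, B->AB, C->CC

  step 0 ⇒ step 1: BCB ⇒ AB·CC·AB
    B ↦ AB
    C ↦ CC
    A ↦ C  (constrained at step 1)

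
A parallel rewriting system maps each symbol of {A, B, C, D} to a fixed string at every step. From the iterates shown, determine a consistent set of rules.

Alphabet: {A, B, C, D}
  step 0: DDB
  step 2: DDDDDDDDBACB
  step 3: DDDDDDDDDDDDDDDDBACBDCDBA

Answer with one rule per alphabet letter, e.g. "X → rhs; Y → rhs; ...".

  step 2 ⇒ step 3: DDDDDDDDBACB ⇒ DD·DD·DD·DD·DD·DD·DD·DD·BA·CB·DCD·BA
    A ↦ CB
    B ↦ BA
    C ↦ DCD
    D ↦ DD

A->CB, B->BA, C->DCD, D->DD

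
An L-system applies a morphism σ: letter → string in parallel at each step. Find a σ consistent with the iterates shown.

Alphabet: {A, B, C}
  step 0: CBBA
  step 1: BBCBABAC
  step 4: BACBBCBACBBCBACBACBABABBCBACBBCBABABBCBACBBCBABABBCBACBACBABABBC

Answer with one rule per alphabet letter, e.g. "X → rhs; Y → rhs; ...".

A->C, B->BA, C->BBC

  step 0 ⇒ step 1: CBBA ⇒ BBC·BA·BA·C
    A ↦ C
    B ↦ BA
    C ↦ BBC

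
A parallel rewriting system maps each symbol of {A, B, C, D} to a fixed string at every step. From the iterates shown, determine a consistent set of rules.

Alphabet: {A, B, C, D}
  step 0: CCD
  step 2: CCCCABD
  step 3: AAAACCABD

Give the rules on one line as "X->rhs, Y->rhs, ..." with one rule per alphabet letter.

  step 2 ⇒ step 3: CCCCABD ⇒ A·A·A·A·CC·A·BD
    A ↦ CC
    B ↦ A
    C ↦ A
    D ↦ BD

A->CC, B->A, C->A, D->BD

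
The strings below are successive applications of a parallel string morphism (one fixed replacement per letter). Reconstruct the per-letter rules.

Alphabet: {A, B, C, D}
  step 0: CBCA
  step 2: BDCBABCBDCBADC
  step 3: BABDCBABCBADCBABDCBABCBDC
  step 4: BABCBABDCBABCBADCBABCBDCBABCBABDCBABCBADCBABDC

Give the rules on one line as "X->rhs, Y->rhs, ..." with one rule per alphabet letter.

  step 3 ⇒ step 4: BABDCBABCBADCBABDCBABCBDC ⇒ BA·BC·BA·B·DC·BA·BC·BA·DC·BA·BC·B·DC·BA·BC·BA·B·DC·BA·BC·BA·DC·BA·B·DC
    A ↦ BC
    B ↦ BA
    C ↦ DC
    D ↦ B

A->BC, B->BA, C->DC, D->B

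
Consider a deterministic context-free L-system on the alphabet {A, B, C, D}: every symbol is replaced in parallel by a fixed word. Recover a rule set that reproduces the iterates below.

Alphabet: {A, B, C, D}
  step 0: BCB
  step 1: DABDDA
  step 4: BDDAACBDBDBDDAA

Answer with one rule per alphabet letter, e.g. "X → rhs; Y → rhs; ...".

  step 0 ⇒ step 1: BCB ⇒ DA·BD·DA
    B ↦ DA
    C ↦ BD
    A ↦ C  (constrained at step 1)
    D ↦ A  (constrained at step 1)

A->C, B->DA, C->BD, D->A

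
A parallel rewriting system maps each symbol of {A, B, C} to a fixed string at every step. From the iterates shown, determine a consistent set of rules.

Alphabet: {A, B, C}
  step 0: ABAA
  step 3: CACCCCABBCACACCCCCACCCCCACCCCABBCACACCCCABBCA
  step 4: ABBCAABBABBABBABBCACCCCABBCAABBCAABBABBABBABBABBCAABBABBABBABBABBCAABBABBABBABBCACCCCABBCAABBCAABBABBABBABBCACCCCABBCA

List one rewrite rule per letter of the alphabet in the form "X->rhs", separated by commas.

  step 3 ⇒ step 4: CACCCCABBCACACCCCCACCCCCACCCCABBCACACCCCABBCA ⇒ ABB·CA·ABB·ABB·ABB·ABB·CA·CC·CC·ABB·CA·ABB·CA·ABB·ABB·ABB·ABB·ABB·CA·ABB·ABB·ABB·ABB·ABB·CA·ABB·ABB·ABB·ABB·CA·CC·CC·ABB·CA·ABB·CA·ABB·ABB·ABB·ABB·CA·CC·CC·ABB·CA
    A ↦ CA
    B ↦ CC
    C ↦ ABB

A->CA, B->CC, C->ABB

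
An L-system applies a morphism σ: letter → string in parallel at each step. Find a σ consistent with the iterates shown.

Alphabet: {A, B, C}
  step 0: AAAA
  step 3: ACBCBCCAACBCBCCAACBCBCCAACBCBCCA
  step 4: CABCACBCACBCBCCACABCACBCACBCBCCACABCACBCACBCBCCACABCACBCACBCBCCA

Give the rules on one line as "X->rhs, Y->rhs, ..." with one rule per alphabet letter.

  step 3 ⇒ step 4: ACBCBCCAACBCBCCAACBCBCCAACBCBCCA ⇒ CA·BC·AC·BC·AC·BC·BC·CA·CA·BC·AC·BC·AC·BC·BC·CA·CA·BC·AC·BC·AC·BC·BC·CA·CA·BC·AC·BC·AC·BC·BC·CA
    A ↦ CA
    B ↦ AC
    C ↦ BC

A->CA, B->AC, C->BC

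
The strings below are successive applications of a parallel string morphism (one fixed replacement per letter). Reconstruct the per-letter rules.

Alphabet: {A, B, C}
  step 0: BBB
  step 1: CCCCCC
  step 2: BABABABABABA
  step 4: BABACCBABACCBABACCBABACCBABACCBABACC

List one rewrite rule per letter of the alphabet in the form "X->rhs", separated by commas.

A->B, B->CC, C->BA

  step 1 ⇒ step 2: CCCCCC ⇒ BA·BA·BA·BA·BA·BA
    C ↦ BA
    A ↦ B  (constrained at step 2)
  step 0 ⇒ step 1: BBB ⇒ CC·CC·CC
    B ↦ CC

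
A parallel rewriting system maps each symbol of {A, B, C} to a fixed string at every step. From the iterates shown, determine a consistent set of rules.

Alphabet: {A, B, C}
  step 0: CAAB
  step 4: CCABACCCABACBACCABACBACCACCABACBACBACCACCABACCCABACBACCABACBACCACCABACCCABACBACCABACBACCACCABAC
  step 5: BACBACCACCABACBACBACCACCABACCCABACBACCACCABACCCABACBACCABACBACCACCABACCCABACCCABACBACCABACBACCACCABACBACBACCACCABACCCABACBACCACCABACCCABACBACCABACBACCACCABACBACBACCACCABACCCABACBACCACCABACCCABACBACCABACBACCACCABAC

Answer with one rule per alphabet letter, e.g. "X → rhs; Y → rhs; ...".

A->CA, B->C, C->BAC

  step 4 ⇒ step 5: CCABACCCABACBACCABACBACCACCABACBACBACCACCABACCCABACBACCABACBACCACCABACCCABACBACCABACBACCACCABAC ⇒ BAC·BAC·CA·C·CA·BAC·BAC·BAC·CA·C·CA·BAC·C·CA·BAC·BAC·CA·C·CA·BAC·C·CA·BAC·BAC·CA·BAC·BAC·CA·C·CA·BAC·C·CA·BAC·C·CA·BAC·BAC·CA·BAC·BAC·CA·C·CA·BAC·BAC·BAC·CA·C·CA·BAC·C·CA·BAC·BAC·CA·C·CA·BAC·C·CA·BAC·BAC·CA·BAC·BAC·CA·C·CA·BAC·BAC·BAC·CA·C·CA·BAC·C·CA·BAC·BAC·CA·C·CA·BAC·C·CA·BAC·BAC·CA·BAC·BAC·CA·C·CA·BAC
    A ↦ CA
    B ↦ C
    C ↦ BAC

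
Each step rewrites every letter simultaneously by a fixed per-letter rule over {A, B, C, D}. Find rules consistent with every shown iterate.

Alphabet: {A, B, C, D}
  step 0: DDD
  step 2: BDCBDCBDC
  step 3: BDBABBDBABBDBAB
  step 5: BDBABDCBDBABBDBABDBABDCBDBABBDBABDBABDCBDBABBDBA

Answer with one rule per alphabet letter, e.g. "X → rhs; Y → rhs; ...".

A->C, B->BD, C->B, D->BA

  step 2 ⇒ step 3: BDCBDCBDC ⇒ BD·BA·B·BD·BA·B·BD·BA·B
    B ↦ BD
    C ↦ B
    D ↦ BA
    A ↦ C  (constrained at step 3)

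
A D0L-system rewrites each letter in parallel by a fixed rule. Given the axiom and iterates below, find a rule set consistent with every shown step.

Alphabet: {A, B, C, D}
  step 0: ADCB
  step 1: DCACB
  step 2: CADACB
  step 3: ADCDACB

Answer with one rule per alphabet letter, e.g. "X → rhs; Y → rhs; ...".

  step 2 ⇒ step 3: CADACB ⇒ A·D·C·D·A·CB
    A ↦ D
    B ↦ CB
    C ↦ A
    D ↦ C

A->D, B->CB, C->A, D->C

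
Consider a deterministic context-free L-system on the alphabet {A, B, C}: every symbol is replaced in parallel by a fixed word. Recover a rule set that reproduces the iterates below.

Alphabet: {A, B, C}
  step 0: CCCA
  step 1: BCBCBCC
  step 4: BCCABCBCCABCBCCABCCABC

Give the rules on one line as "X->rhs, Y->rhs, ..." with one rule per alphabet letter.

  step 0 ⇒ step 1: CCCA ⇒ BC·BC·BC·C
    A ↦ C
    C ↦ BC
    B ↦ A  (constrained at step 1)

A->C, B->A, C->BC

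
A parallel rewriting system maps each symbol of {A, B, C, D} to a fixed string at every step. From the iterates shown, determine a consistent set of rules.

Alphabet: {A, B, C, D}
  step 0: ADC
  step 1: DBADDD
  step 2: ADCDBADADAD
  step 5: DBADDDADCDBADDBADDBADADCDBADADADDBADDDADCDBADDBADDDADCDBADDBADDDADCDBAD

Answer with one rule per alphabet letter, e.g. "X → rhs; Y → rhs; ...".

  step 1 ⇒ step 2: DBADDD ⇒ AD·C·DB·AD·AD·AD
    A ↦ DB
    B ↦ C
    D ↦ AD
  step 0 ⇒ step 1: ADC ⇒ DB·AD·DD
    C ↦ DD

A->DB, B->C, C->DD, D->AD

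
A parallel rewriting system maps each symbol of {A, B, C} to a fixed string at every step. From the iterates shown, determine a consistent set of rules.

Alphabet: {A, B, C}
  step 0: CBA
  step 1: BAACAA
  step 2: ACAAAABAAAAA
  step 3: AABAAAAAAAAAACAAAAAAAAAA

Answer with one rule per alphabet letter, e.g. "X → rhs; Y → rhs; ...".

  step 2 ⇒ step 3: ACAAAABAAAAA ⇒ AA·BA·AA·AA·AA·AA·AC·AA·AA·AA·AA·AA
    A ↦ AA
    B ↦ AC
    C ↦ BA

A->AA, B->AC, C->BA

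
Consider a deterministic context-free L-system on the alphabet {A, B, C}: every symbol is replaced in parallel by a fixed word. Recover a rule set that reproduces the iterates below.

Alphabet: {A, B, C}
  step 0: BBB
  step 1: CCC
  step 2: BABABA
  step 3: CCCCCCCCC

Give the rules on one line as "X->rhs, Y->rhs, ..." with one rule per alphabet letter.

  step 2 ⇒ step 3: BABABA ⇒ C·CC·C·CC·C·CC
    A ↦ CC
    B ↦ C
  step 1 ⇒ step 2: CCC ⇒ BA·BA·BA
    C ↦ BA

A->CC, B->C, C->BA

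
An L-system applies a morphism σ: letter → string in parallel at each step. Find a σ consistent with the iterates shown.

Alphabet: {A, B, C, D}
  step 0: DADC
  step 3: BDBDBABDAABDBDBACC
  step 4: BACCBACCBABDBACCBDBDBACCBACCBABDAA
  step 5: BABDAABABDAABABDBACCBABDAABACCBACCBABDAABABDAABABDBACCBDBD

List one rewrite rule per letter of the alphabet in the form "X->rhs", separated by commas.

A->BD, B->BA, C->A, D->CC

  step 4 ⇒ step 5: BACCBACCBABDBACCBDBDBACCBACCBABDAA ⇒ BA·BD·A·A·BA·BD·A·A·BA·BD·BA·CC·BA·BD·A·A·BA·CC·BA·CC·BA·BD·A·A·BA·BD·A·A·BA·BD·BA·CC·BD·BD
    A ↦ BD
    B ↦ BA
    C ↦ A
    D ↦ CC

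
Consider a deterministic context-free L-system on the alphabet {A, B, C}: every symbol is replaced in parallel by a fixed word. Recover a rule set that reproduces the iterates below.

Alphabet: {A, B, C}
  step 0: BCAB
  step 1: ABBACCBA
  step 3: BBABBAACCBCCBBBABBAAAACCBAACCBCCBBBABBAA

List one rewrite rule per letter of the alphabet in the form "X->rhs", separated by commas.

A->CCB, B->A, C->BBA

  step 0 ⇒ step 1: BCAB ⇒ A·BBA·CCB·A
    A ↦ CCB
    B ↦ A
    C ↦ BBA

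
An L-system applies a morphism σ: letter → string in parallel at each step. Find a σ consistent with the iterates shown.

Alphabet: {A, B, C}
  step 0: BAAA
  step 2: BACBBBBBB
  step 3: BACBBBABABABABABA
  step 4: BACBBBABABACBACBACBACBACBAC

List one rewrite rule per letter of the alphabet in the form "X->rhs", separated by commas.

  step 3 ⇒ step 4: BACBBBABABABABABA ⇒ BA·C·BB·BA·BA·BA·C·BA·C·BA·C·BA·C·BA·C·BA·C
    A ↦ C
    B ↦ BA
    C ↦ BB

A->C, B->BA, C->BB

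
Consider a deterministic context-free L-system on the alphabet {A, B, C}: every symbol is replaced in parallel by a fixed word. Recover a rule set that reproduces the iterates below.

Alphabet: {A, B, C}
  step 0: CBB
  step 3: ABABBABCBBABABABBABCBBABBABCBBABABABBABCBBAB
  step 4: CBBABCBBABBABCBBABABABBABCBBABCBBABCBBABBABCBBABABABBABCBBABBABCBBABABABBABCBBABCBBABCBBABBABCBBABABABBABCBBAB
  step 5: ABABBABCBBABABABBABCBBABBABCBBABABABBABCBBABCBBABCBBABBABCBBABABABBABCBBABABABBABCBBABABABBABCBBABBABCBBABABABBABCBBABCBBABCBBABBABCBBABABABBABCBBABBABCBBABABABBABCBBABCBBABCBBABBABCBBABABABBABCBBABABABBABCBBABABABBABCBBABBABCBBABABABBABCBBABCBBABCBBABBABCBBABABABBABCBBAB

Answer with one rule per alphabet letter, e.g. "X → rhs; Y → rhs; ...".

  step 4 ⇒ step 5: CBBABCBBABBABCBBABABABBABCBBABCBBABCBBABBABCBBABABABBABCBBABBABCBBABABABBABCBBABCBBABCBBABBABCBBABABABBABCBBAB ⇒ A·BAB·BAB·CB·BAB·A·BAB·BAB·CB·BAB·BAB·CB·BAB·A·BAB·BAB·CB·BAB·CB·BAB·CB·BAB·BAB·CB·BAB·A·BAB·BAB·CB·BAB·A·BAB·BAB·CB·BAB·A·BAB·BAB·CB·BAB·BAB·CB·BAB·A·BAB·BAB·CB·BAB·CB·BAB·CB·BAB·BAB·CB·BAB·A·BAB·BAB·CB·BAB·BAB·CB·BAB·A·BAB·BAB·CB·BAB·CB·BAB·CB·BAB·BAB·CB·BAB·A·BAB·BAB·CB·BAB·A·BAB·BAB·CB·BAB·A·BAB·BAB·CB·BAB·BAB·CB·BAB·A·BAB·BAB·CB·BAB·CB·BAB·CB·BAB·BAB·CB·BAB·A·BAB·BAB·CB·BAB
    A ↦ CB
    B ↦ BAB
    C ↦ A

A->CB, B->BAB, C->A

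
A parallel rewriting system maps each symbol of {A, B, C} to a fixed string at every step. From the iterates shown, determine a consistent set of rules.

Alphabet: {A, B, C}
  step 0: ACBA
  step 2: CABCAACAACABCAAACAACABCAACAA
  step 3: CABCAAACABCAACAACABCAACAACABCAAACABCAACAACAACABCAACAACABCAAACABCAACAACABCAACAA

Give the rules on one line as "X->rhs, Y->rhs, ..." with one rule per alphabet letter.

A->CAA, B->A, C->CAB

  step 2 ⇒ step 3: CABCAACAACABCAAACAACABCAACAA ⇒ CAB·CAA·A·CAB·CAA·CAA·CAB·CAA·CAA·CAB·CAA·A·CAB·CAA·CAA·CAA·CAB·CAA·CAA·CAB·CAA·A·CAB·CAA·CAA·CAB·CAA·CAA
    A ↦ CAA
    B ↦ A
    C ↦ CAB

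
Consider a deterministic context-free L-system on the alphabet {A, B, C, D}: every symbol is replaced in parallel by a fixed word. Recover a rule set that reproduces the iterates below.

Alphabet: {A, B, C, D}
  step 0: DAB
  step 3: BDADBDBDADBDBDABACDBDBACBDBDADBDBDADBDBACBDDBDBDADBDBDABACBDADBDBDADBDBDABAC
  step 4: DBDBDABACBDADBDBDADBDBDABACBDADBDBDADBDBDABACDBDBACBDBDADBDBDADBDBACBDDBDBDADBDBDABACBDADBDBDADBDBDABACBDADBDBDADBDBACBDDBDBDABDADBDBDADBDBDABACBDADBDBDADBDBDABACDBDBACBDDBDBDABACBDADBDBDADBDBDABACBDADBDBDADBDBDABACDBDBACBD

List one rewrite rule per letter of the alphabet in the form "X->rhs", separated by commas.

A->BAC, B->DBD, C->BD, D->BDA

  step 3 ⇒ step 4: BDADBDBDADBDBDABACDBDBACBDBDADBDBDADBDBACBDDBDBDADBDBDABACBDADBDBDADBDBDABAC ⇒ DBD·BDA·BAC·BDA·DBD·BDA·DBD·BDA·BAC·BDA·DBD·BDA·DBD·BDA·BAC·DBD·BAC·BD·BDA·DBD·BDA·DBD·BAC·BD·DBD·BDA·DBD·BDA·BAC·BDA·DBD·BDA·DBD·BDA·BAC·BDA·DBD·BDA·DBD·BAC·BD·DBD·BDA·BDA·DBD·BDA·DBD·BDA·BAC·BDA·DBD·BDA·DBD·BDA·BAC·DBD·BAC·BD·DBD·BDA·BAC·BDA·DBD·BDA·DBD·BDA·BAC·BDA·DBD·BDA·DBD·BDA·BAC·DBD·BAC·BD
    A ↦ BAC
    B ↦ DBD
    C ↦ BD
    D ↦ BDA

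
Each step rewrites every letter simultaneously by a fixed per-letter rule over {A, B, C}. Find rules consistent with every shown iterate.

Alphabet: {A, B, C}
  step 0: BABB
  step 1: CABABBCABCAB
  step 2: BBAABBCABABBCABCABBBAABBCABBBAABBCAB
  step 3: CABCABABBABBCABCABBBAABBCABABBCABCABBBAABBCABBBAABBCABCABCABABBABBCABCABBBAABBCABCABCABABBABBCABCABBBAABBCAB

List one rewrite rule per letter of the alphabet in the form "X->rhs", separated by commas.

A->ABB, B->CAB, C->BBA

  step 2 ⇒ step 3: BBAABBCABABBCABCABBBAABBCABBBAABBCAB ⇒ CAB·CAB·ABB·ABB·CAB·CAB·BBA·ABB·CAB·ABB·CAB·CAB·BBA·ABB·CAB·BBA·ABB·CAB·CAB·CAB·ABB·ABB·CAB·CAB·BBA·ABB·CAB·CAB·CAB·ABB·ABB·CAB·CAB·BBA·ABB·CAB
    A ↦ ABB
    B ↦ CAB
    C ↦ BBA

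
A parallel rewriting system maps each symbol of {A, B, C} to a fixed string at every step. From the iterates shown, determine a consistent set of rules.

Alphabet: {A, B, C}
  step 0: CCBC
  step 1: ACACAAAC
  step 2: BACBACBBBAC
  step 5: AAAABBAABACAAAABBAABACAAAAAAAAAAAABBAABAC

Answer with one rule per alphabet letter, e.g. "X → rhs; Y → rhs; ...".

  step 1 ⇒ step 2: ACACAAAC ⇒ B·AC·B·AC·B·B·B·AC
    A ↦ B
    C ↦ AC
  step 0 ⇒ step 1: CCBC ⇒ AC·AC·AA·AC
    B ↦ AA

A->B, B->AA, C->AC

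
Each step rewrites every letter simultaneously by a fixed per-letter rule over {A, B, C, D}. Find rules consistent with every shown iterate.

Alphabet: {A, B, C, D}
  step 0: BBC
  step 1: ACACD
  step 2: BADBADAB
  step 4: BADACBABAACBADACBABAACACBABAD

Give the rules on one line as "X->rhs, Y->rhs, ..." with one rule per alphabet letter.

  step 1 ⇒ step 2: ACACD ⇒ BA·D·BA·D·AB
    A ↦ BA
    C ↦ D
    D ↦ AB
  step 0 ⇒ step 1: BBC ⇒ AC·AC·D
    B ↦ AC

A->BA, B->AC, C->D, D->AB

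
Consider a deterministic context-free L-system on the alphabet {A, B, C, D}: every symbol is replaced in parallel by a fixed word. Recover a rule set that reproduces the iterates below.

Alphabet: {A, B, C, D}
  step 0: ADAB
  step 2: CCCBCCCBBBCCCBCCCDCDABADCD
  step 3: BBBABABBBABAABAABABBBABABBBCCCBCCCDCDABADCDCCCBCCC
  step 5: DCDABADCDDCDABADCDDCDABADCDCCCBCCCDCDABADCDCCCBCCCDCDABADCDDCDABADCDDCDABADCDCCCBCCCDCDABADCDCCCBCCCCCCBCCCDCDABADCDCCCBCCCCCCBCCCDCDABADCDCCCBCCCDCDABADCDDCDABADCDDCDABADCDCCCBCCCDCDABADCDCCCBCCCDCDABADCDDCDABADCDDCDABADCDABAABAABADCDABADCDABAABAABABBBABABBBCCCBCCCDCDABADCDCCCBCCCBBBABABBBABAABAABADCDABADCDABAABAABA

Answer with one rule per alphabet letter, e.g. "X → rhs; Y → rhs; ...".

A->DCD, B->ABA, C->B, D->CCC

  step 2 ⇒ step 3: CCCBCCCBBBCCCBCCCDCDABADCD ⇒ B·B·B·ABA·B·B·B·ABA·ABA·ABA·B·B·B·ABA·B·B·B·CCC·B·CCC·DCD·ABA·DCD·CCC·B·CCC
    A ↦ DCD
    B ↦ ABA
    C ↦ B
    D ↦ CCC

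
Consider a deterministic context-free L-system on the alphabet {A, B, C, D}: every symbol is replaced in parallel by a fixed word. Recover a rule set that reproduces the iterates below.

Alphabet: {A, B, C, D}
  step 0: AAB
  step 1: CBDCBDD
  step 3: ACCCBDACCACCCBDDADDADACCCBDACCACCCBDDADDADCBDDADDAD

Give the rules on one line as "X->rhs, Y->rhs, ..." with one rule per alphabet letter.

  step 0 ⇒ step 1: AAB ⇒ CBD·CBD·D
    A ↦ CBD
    B ↦ D
    C ↦ DAD  (constrained at step 1)
    D ↦ ACC  (constrained at step 1)

A->CBD, B->D, C->DAD, D->ACC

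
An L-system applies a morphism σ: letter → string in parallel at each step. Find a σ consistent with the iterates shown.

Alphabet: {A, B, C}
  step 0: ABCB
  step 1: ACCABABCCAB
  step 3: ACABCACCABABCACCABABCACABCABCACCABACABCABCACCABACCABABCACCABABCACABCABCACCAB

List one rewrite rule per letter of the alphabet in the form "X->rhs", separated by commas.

A->AC, B->CAB, C->ABC

  step 0 ⇒ step 1: ABCB ⇒ AC·CAB·ABC·CAB
    A ↦ AC
    B ↦ CAB
    C ↦ ABC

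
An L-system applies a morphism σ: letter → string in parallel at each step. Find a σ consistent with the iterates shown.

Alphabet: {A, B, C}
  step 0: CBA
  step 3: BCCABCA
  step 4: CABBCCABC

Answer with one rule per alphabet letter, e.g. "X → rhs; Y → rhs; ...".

  step 3 ⇒ step 4: BCCABCA ⇒ CA·B·B·C·CA·B·C
    A ↦ C
    B ↦ CA
    C ↦ B

A->C, B->CA, C->B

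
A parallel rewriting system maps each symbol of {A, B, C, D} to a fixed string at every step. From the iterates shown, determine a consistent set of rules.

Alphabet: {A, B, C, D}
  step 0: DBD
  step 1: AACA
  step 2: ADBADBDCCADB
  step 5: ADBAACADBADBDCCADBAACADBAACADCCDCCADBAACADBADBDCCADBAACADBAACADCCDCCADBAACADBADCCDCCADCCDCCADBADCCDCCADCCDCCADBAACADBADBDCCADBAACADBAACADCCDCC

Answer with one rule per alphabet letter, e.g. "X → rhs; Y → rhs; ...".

  step 1 ⇒ step 2: AACA ⇒ ADB·ADB·DCC·ADB
    A ↦ ADB
    C ↦ DCC
  step 0 ⇒ step 1: DBD ⇒ A·AC·A
    B ↦ AC
  step 0 ⇒ step 1: DBD ⇒ A·AC·A
    D ↦ A

A->ADB, B->AC, C->DCC, D->A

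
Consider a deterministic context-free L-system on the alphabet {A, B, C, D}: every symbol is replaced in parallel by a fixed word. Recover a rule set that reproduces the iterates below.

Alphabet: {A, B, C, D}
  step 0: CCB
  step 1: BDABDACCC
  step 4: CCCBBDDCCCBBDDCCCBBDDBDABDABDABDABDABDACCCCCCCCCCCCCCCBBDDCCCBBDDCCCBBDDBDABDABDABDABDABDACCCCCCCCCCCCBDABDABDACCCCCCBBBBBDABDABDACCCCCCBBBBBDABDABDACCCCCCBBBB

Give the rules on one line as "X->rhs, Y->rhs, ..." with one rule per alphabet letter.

  step 0 ⇒ step 1: CCB ⇒ BDA·BDA·CCC
    B ↦ CCC
    C ↦ BDA
    A ↦ DD  (constrained at step 1)
    D ↦ BB  (constrained at step 1)

A->DD, B->CCC, C->BDA, D->BB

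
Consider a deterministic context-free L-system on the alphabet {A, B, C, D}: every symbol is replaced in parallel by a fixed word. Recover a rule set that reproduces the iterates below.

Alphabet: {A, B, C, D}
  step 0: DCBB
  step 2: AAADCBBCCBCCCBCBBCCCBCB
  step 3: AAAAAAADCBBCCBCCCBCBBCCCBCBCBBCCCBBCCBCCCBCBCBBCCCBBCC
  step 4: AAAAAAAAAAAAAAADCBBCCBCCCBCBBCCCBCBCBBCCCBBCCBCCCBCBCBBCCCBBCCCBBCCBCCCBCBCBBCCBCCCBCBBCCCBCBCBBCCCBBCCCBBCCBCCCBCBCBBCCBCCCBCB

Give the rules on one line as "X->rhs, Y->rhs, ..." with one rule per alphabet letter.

  step 3 ⇒ step 4: AAAAAAADCBBCCBCCCBCBBCCCBCBCBBCCCBBCCBCCCBCBCBBCCCBBCC ⇒ AA·AA·AA·AA·AA·AA·AA·AD·CB·BCC·BCC·CB·CB·BCC·CB·CB·CB·BCC·CB·BCC·BCC·CB·CB·CB·BCC·CB·BCC·CB·BCC·BCC·CB·CB·CB·BCC·BCC·CB·CB·BCC·CB·CB·CB·BCC·CB·BCC·CB·BCC·BCC·CB·CB·CB·BCC·BCC·CB·CB
    A ↦ AA
    B ↦ BCC
    C ↦ CB
    D ↦ AD

A->AA, B->BCC, C->CB, D->AD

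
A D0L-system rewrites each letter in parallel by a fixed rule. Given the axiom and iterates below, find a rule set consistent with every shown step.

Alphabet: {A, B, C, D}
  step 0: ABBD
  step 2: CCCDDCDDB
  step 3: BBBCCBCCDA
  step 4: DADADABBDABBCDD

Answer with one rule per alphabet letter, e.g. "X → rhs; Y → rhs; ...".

A->DD, B->DA, C->B, D->C

  step 3 ⇒ step 4: BBBCCBCCDA ⇒ DA·DA·DA·B·B·DA·B·B·C·DD
    A ↦ DD
    B ↦ DA
    C ↦ B
    D ↦ C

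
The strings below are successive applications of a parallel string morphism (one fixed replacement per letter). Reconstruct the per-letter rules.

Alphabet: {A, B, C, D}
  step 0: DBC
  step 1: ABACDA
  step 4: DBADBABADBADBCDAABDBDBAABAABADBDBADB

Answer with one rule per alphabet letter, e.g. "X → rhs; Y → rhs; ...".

A->DB, B->A, C->CDA, D->AB

  step 0 ⇒ step 1: DBC ⇒ AB·A·CDA
    B ↦ A
    C ↦ CDA
    D ↦ AB
    A ↦ DB  (constrained at step 1)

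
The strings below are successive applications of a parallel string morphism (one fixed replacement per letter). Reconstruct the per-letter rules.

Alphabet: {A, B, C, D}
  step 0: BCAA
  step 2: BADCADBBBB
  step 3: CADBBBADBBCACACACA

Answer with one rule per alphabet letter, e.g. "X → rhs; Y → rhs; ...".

A->D, B->CA, C->BA, D->BB

  step 2 ⇒ step 3: BADCADBBBB ⇒ CA·D·BB·BA·D·BB·CA·CA·CA·CA
    A ↦ D
    B ↦ CA
    C ↦ BA
    D ↦ BB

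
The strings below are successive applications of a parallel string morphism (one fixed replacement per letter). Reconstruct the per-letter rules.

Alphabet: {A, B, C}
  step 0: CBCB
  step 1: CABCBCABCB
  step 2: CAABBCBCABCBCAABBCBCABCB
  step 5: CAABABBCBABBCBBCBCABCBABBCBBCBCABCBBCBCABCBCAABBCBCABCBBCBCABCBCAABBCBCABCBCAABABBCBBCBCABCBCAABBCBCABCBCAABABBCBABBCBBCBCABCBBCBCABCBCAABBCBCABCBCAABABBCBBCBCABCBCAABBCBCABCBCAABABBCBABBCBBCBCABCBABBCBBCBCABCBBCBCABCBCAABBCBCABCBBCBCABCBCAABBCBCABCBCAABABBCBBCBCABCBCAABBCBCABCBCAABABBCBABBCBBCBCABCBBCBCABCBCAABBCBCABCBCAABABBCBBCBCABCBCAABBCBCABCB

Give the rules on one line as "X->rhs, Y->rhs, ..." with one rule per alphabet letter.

A->AB, B->BCB, C->CA

  step 1 ⇒ step 2: CABCBCABCB ⇒ CA·AB·BCB·CA·BCB·CA·AB·BCB·CA·BCB
    A ↦ AB
    B ↦ BCB
    C ↦ CA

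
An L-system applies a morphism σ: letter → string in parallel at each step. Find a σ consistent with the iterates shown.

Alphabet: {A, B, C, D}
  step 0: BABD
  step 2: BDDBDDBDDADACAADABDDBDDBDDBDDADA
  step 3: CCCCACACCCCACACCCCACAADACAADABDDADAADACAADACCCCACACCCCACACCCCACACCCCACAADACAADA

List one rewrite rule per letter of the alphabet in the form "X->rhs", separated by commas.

A->ADA, B->CCC, C->BDD, D->CA

  step 2 ⇒ step 3: BDDBDDBDDADACAADABDDBDDBDDBDDADA ⇒ CCC·CA·CA·CCC·CA·CA·CCC·CA·CA·ADA·CA·ADA·BDD·ADA·ADA·CA·ADA·CCC·CA·CA·CCC·CA·CA·CCC·CA·CA·CCC·CA·CA·ADA·CA·ADA
    A ↦ ADA
    B ↦ CCC
    C ↦ BDD
    D ↦ CA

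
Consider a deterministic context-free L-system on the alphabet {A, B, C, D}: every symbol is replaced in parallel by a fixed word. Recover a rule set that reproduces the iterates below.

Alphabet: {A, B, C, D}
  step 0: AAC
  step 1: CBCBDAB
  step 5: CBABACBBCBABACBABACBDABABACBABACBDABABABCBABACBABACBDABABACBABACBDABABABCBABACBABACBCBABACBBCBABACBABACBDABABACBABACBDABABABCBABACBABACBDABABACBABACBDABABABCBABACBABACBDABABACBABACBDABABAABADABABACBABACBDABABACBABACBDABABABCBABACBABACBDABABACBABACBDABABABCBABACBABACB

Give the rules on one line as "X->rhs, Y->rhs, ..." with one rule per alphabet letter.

A->CB, B->ABA, C->DAB, D->B

  step 0 ⇒ step 1: AAC ⇒ CB·CB·DAB
    A ↦ CB
    C ↦ DAB
    B ↦ ABA  (constrained at step 1)
    D ↦ B  (constrained at step 1)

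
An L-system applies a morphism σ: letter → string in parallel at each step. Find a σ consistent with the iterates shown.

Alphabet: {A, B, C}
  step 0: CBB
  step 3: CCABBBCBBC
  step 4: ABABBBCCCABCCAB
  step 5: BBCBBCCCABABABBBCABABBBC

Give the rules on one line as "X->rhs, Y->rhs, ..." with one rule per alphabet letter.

  step 4 ⇒ step 5: ABABBBCCCABCCAB ⇒ BB·C·BB·C·C·C·AB·AB·AB·BB·C·AB·AB·BB·C
    A ↦ BB
    B ↦ C
    C ↦ AB

A->BB, B->C, C->AB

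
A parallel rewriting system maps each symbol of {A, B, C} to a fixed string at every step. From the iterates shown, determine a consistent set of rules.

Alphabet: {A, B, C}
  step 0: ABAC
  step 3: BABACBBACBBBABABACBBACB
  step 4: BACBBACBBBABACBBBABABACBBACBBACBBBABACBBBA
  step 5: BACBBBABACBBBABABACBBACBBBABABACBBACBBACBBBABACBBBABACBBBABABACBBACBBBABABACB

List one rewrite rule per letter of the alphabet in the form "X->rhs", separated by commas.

  step 4 ⇒ step 5: BACBBACBBBABACBBBABABACBBACBBACBBBABACBBBA ⇒ BA·CB·B·BA·BA·CB·B·BA·BA·BA·CB·BA·CB·B·BA·BA·BA·CB·BA·CB·BA·CB·B·BA·BA·CB·B·BA·BA·CB·B·BA·BA·BA·CB·BA·CB·B·BA·BA·BA·CB
    A ↦ CB
    B ↦ BA
    C ↦ B

A->CB, B->BA, C->B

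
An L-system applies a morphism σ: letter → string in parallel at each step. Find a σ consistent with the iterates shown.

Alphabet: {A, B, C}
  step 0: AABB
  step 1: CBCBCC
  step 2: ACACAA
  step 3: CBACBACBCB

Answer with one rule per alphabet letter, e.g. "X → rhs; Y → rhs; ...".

  step 2 ⇒ step 3: ACACAA ⇒ CB·A·CB·A·CB·CB
    A ↦ CB
    C ↦ A
  step 0 ⇒ step 1: AABB ⇒ CB·CB·C·C
    B ↦ C

A->CB, B->C, C->A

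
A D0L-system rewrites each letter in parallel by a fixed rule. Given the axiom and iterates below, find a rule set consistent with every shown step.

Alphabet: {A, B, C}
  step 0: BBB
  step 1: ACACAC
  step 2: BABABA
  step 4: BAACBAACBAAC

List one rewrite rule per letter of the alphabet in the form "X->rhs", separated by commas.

A->B, B->AC, C->A

  step 1 ⇒ step 2: ACACAC ⇒ B·A·B·A·B·A
    A ↦ B
    C ↦ A
  step 0 ⇒ step 1: BBB ⇒ AC·AC·AC
    B ↦ AC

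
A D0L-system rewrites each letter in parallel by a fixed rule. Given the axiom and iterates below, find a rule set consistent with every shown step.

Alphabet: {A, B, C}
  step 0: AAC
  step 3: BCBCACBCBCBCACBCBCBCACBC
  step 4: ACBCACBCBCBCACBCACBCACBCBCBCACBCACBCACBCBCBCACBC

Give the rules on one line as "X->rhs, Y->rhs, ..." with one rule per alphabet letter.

  step 3 ⇒ step 4: BCBCACBCBCBCACBCBCBCACBC ⇒ AC·BC·AC·BC·BC·BC·AC·BC·AC·BC·AC·BC·BC·BC·AC·BC·AC·BC·AC·BC·BC·BC·AC·BC
    A ↦ BC
    B ↦ AC
    C ↦ BC

A->BC, B->AC, C->BC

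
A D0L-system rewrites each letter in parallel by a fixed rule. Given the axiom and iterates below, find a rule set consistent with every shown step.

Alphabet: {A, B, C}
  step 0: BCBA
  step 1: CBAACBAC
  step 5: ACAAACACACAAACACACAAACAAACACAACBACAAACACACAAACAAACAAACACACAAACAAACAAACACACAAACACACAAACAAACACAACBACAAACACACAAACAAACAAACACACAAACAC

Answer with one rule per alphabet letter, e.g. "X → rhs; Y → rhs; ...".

  step 0 ⇒ step 1: BCBA ⇒ CB·AA·CB·AC
    A ↦ AC
    B ↦ CB
    C ↦ AA

A->AC, B->CB, C->AA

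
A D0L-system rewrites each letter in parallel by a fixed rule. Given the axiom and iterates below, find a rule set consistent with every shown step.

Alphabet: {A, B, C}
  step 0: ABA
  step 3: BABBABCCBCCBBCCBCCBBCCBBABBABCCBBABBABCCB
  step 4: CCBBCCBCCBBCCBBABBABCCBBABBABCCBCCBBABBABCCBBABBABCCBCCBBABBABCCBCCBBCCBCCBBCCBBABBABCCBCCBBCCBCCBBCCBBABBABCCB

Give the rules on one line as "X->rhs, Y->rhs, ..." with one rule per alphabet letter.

A->B, B->CCB, C->BAB

  step 3 ⇒ step 4: BABBABCCBCCBBCCBCCBBCCBBABBABCCBBABBABCCB ⇒ CCB·B·CCB·CCB·B·CCB·BAB·BAB·CCB·BAB·BAB·CCB·CCB·BAB·BAB·CCB·BAB·BAB·CCB·CCB·BAB·BAB·CCB·CCB·B·CCB·CCB·B·CCB·BAB·BAB·CCB·CCB·B·CCB·CCB·B·CCB·BAB·BAB·CCB
    A ↦ B
    B ↦ CCB
    C ↦ BAB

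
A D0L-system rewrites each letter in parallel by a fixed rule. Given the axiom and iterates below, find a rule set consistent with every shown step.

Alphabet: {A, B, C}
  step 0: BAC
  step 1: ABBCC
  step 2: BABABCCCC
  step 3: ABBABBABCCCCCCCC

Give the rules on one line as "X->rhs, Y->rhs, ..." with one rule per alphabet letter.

  step 2 ⇒ step 3: BABABCCCC ⇒ AB·B·AB·B·AB·CC·CC·CC·CC
    A ↦ B
    B ↦ AB
    C ↦ CC

A->B, B->AB, C->CC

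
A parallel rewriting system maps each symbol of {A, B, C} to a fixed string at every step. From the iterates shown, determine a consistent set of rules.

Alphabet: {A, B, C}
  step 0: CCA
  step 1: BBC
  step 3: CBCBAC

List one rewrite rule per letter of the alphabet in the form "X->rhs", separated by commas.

A->C, B->AC, C->B

  step 0 ⇒ step 1: CCA ⇒ B·B·C
    A ↦ C
    C ↦ B
    B ↦ AC  (constrained at step 1)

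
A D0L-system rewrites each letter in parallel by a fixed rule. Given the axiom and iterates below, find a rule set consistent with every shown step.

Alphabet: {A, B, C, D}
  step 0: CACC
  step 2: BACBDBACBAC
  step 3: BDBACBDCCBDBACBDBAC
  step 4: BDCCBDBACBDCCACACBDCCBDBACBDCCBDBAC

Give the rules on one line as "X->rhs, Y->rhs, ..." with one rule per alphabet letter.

  step 3 ⇒ step 4: BDBACBDCCBDBACBDBAC ⇒ BD·CC·BD·B·AC·BD·CC·AC·AC·BD·CC·BD·B·AC·BD·CC·BD·B·AC
    A ↦ B
    B ↦ BD
    C ↦ AC
    D ↦ CC

A->B, B->BD, C->AC, D->CC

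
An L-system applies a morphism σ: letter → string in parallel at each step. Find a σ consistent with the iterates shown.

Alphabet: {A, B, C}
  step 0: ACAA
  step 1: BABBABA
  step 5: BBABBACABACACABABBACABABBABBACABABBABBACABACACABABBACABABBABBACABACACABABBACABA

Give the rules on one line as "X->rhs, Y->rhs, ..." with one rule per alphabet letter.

A->BA, B->CA, C->B

  step 0 ⇒ step 1: ACAA ⇒ BA·B·BA·BA
    A ↦ BA
    C ↦ B
    B ↦ CA  (constrained at step 1)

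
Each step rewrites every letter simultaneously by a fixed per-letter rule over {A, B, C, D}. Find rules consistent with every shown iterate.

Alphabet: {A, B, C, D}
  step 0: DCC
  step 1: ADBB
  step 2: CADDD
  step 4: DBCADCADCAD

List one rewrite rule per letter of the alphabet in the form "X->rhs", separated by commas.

  step 1 ⇒ step 2: ADBB ⇒ C·AD·D·D
    A ↦ C
    B ↦ D
    D ↦ AD
  step 0 ⇒ step 1: DCC ⇒ AD·B·B
    C ↦ B

A->C, B->D, C->B, D->AD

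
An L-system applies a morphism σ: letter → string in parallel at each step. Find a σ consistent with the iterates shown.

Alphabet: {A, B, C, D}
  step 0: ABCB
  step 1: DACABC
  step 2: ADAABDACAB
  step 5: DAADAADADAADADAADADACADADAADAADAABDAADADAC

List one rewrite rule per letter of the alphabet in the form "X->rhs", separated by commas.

  step 1 ⇒ step 2: DACABC ⇒ A·DA·AB·DA·C·AB
    A ↦ DA
    B ↦ C
    C ↦ AB
    D ↦ A

A->DA, B->C, C->AB, D->A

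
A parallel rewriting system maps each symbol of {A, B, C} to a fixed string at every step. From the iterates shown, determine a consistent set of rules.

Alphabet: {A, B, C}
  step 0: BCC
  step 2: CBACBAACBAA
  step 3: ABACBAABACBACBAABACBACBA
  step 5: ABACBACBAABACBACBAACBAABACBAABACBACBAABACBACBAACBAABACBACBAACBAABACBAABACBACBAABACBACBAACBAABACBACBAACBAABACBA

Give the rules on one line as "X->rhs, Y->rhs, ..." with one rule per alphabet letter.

  step 2 ⇒ step 3: CBACBAACBAA ⇒ AB·A·CBA·AB·A·CBA·CBA·AB·A·CBA·CBA
    A ↦ CBA
    B ↦ A
    C ↦ AB

A->CBA, B->A, C->AB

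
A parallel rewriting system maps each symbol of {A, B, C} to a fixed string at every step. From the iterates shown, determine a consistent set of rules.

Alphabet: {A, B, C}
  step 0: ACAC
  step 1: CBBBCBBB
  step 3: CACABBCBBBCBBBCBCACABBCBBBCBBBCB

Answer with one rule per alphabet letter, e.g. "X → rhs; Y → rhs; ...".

  step 0 ⇒ step 1: ACAC ⇒ CB·BB·CB·BB
    A ↦ CB
    C ↦ BB
    B ↦ CA  (constrained at step 1)

A->CB, B->CA, C->BB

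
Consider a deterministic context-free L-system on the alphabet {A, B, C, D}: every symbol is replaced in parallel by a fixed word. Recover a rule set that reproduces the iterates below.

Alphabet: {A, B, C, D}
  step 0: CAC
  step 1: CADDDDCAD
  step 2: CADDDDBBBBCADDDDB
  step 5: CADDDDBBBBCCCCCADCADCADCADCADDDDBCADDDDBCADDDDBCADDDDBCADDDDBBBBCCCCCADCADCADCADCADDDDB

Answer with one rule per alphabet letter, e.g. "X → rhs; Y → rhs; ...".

  step 1 ⇒ step 2: CADDDDCAD ⇒ CAD·DDD·B·B·B·B·CAD·DDD·B
    A ↦ DDD
    C ↦ CAD
    D ↦ B
    B ↦ C  (constrained at step 2)

A->DDD, B->C, C->CAD, D->B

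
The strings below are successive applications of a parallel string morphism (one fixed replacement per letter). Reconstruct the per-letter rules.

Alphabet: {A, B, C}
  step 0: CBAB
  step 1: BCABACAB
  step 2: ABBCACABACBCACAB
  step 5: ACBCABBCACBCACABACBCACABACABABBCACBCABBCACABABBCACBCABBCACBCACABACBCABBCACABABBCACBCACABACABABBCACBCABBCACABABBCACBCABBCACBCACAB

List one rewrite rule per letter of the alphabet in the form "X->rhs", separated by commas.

A->AC, B->AB, C->BC

  step 1 ⇒ step 2: BCABACAB ⇒ AB·BC·AC·AB·AC·BC·AC·AB
    A ↦ AC
    B ↦ AB
    C ↦ BC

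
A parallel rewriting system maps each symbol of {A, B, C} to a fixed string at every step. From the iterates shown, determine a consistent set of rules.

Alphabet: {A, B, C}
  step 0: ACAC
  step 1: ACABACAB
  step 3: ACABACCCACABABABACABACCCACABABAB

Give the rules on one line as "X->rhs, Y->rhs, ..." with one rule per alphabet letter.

A->AC, B->CC, C->AB

  step 0 ⇒ step 1: ACAC ⇒ AC·AB·AC·AB
    A ↦ AC
    C ↦ AB
    B ↦ CC  (constrained at step 1)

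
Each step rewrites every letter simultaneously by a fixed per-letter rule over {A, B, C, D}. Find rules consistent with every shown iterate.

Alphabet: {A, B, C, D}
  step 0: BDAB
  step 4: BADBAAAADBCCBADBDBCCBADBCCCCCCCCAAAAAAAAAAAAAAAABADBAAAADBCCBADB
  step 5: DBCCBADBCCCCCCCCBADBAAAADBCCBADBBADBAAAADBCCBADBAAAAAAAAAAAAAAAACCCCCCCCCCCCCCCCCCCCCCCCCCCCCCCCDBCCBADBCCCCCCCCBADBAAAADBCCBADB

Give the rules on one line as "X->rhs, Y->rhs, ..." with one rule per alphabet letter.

A->CC, B->DB, C->AA, D->BA

  step 4 ⇒ step 5: BADBAAAADBCCBADBDBCCBADBCCCCCCCCAAAAAAAAAAAAAAAABADBAAAADBCCBADB ⇒ DB·CC·BA·DB·CC·CC·CC·CC·BA·DB·AA·AA·DB·CC·BA·DB·BA·DB·AA·AA·DB·CC·BA·DB·AA·AA·AA·AA·AA·AA·AA·AA·CC·CC·CC·CC·CC·CC·CC·CC·CC·CC·CC·CC·CC·CC·CC·CC·DB·CC·BA·DB·CC·CC·CC·CC·BA·DB·AA·AA·DB·CC·BA·DB
    A ↦ CC
    B ↦ DB
    C ↦ AA
    D ↦ BA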